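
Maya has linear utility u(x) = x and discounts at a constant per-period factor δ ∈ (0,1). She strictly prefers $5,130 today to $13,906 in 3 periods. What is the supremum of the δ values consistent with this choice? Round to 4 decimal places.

δ < 0.7172

Under u(x) = x this choice says 5130 > δ^3·13906.
Dividing by 13906: δ^3 < 0.36891. Both sides are positive, so the cube root keeps the direction.
δ < 0.36891^(1/3) = 0.7172.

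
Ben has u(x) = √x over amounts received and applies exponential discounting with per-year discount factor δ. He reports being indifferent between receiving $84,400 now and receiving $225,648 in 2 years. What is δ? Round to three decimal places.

Indifference means u(84400) = δ^2 · u(225648), so δ^2 = u(84400)/u(225648).
Since u(x) = √x, δ^2 = √(84400/225648) = 0.61158.
Hence δ = (0.61158)^(1/2) = 0.78204.

δ ≈ 0.782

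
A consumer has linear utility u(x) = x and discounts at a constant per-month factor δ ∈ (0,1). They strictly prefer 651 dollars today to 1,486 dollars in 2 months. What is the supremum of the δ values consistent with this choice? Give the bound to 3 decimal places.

δ < 0.662

Under u(x) = x this choice says 651 > δ^2·1486.
Dividing by 1486: δ^2 < 0.43809. Both sides are positive, so the square root keeps the direction.
δ < (651/1486)^(1/2) ≈ 0.662.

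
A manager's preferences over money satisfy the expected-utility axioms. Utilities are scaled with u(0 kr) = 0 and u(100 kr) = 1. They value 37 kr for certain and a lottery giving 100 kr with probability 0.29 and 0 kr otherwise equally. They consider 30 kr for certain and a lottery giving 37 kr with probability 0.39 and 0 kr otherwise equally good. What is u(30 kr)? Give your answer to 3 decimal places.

First, u(37 kr) = 0.29·u(100 kr) + 0.71·u(0 kr) = 0.29.
Then u(30 kr) = 0.39·u(37 kr) + 0.61·u(0 kr) = 0.39·0.29 + 0.61·0.00 = 0.1131.

0.113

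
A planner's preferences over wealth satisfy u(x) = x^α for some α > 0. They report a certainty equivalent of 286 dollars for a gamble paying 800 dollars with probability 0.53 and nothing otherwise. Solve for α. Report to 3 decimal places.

Since u(0) = 0, the lottery's EU is 0.53·800^α.
Equating: 286^α = 0.53·800^α, i.e. 0.3575^α = 0.53.
α = ln(0.53) / ln(286/800) = -0.634878/-1.028620 ≈ 0.617.

α ≈ 0.617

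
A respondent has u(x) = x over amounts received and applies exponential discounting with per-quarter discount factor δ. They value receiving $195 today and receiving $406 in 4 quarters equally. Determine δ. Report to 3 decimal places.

Indifference means u(195) = δ^4 · u(406), so δ^4 = u(195)/u(406).
With u(x) = x: δ^4 = 195/406 = 0.48030.
So δ = 0.48030^(1/4) ≈ 0.832.

δ ≈ 0.832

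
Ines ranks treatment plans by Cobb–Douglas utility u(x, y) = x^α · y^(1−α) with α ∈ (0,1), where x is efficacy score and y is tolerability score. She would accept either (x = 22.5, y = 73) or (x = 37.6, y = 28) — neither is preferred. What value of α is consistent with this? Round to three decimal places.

α ≈ 0.651

Set the two utilities equal: 22.5^α·73^(1−α) = 37.6^α·28^(1−α).
(22.5/37.6)^α = (28/73)^(1−α); take logs: α·ln(22.5/37.6) = (1−α)·ln(28/73), i.e. α·-0.513489 = (1−α)·-0.958255.
With A = -0.513489 and B = -0.958255: α·A = (1−α)·B, so α = B/(A+B) = -0.958255/-1.471744 ≈ 0.651.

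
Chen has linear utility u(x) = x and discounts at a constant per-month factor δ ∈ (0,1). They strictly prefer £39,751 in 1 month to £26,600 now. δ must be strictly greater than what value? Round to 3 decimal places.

The preference means 26600 < δ·39751.
Dividing through by 39751 gives δ > 0.66917.

δ > 0.669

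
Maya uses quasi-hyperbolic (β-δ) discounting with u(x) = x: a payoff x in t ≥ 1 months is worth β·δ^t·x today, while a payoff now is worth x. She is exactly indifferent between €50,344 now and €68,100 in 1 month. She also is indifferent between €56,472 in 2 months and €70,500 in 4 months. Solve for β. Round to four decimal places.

From the later pair, β·δ^2·56472 = β·δ^4·70500; dividing through, δ^2 = 56472/70500 = 0.80102, so δ = 0.89500.
Now use the now-vs-future pair: 50344 = β·δ·68100 gives β = 50344/(0.89500·68100) ≈ 0.8260.

β ≈ 0.8260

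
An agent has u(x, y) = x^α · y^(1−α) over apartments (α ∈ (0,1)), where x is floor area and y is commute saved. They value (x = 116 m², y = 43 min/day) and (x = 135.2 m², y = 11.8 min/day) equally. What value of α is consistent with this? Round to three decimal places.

The Cobb–Douglas utilities coincide, so 116^α·43^(1−α) = 135.2^α·11.8^(1−α).
(116/135.2)^α = (11.8/43)^(1−α); take logs: α·ln(116/135.2) = (1−α)·ln(11.8/43), i.e. α·-0.153165 = (1−α)·-1.293101.
So α/(1−α) = (-1.293101)/(-0.153165) = 8.442536, and α = 8.442536/9.442536 ≈ 0.894.

α ≈ 0.894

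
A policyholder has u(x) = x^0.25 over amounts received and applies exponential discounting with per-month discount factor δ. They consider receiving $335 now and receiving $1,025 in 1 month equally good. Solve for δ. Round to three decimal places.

δ ≈ 0.756

Equating discounted utilities: u(335) = δ·u(1025) ⇒ δ = u(335)/u(1025).
With u(x) = x^0.25: δ = 335^0.25/1025^0.25 = (335/1025)^0.25 = 0.75610.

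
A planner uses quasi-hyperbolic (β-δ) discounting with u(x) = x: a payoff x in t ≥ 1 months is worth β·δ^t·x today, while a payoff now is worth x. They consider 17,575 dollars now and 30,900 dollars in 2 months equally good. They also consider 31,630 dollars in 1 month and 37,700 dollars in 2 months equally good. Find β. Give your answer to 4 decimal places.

β ≈ 0.8080

From the later pair, β·δ^1·31630 = β·δ^2·37700; dividing through, δ = 31630/37700 = 0.83899.
Substituting δ into 17575 = β·δ^2·30900: β = 17575/(21750.746) ≈ 0.8080.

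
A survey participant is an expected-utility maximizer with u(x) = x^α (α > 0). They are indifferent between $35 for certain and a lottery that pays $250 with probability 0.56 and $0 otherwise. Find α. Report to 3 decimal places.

α ≈ 0.295

EU(lottery) = 0.56·250^α + 0.44·0 = 0.56·250^α.
Equating: 35^α = 0.56·250^α, i.e. 0.1400^α = 0.56.
Take logs: α = ln 0.56 / ln(35/250) ≈ 0.29491.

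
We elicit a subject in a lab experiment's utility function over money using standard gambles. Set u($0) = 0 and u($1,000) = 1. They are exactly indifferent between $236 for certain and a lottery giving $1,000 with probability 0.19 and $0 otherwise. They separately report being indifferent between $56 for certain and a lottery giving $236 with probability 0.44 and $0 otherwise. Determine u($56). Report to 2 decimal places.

The first gamble pins u($236): it must equal 0.19·1 + 0.81·0 = 0.19.
Chaining: u($56) = 0.44·0.19 + 0.56·0.00 = 0.0836.

0.08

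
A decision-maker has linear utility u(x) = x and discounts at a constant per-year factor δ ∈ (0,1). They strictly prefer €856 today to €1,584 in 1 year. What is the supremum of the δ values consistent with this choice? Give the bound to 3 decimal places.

δ < 0.540

Under u(x) = x this choice says 856 > δ·1584.
So δ < 856/1584 = 0.54040.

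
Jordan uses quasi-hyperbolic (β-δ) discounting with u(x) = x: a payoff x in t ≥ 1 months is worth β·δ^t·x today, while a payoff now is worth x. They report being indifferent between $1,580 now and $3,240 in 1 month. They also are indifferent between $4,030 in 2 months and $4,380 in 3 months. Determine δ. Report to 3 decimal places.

δ ≈ 0.920

The second indifference involves only future payoffs, so β cancels: β·δ^2·4030 = β·δ^3·4380, giving δ = 4030/4380 = 0.92009.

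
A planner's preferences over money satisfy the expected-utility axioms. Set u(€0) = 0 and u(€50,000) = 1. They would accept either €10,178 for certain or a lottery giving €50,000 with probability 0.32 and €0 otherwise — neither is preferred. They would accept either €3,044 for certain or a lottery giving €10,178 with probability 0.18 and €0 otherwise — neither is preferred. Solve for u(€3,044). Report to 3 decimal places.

The first gamble pins u(€10,178): it must equal 0.32·1 + 0.68·0 = 0.32.
Then u(€3,044) = 0.18·u(€10,178) + 0.82·u(€0) = 0.18·0.32 + 0.82·0.00 = 0.0576.

0.058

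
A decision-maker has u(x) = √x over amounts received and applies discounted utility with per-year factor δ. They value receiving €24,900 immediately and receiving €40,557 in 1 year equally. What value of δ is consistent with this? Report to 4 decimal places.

δ ≈ 0.7836

The payoff in 1 year is discounted by δ, so u(24900) = δ·u(40557) and δ = u(24900)/u(40557).
Since u(x) = √x, δ = √(24900/40557) = 0.78355.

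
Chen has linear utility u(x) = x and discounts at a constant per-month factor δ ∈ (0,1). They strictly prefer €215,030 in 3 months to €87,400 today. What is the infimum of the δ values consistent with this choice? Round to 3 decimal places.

Under u(x) = x this choice says 87400 < δ^3·215030.
Dividing by 215030: δ^3 > 0.40645. Both sides are positive, so the cube root keeps the direction.
δ > (87400/215030)^(1/3) ≈ 0.741.

δ > 0.741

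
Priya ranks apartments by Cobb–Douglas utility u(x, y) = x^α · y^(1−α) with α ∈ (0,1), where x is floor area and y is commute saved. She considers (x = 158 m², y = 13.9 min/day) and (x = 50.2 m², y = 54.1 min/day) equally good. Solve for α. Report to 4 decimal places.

Set the two utilities equal: 158^α·13.9^(1−α) = 50.2^α·54.1^(1−α).
Taking logs: α·ln 158 + (1−α)·ln 13.9 = α·ln 50.2 + (1−α)·ln 54.1, i.e. α·1.1465800 = (1−α)·1.3589453.
With A = 1.1465800 and B = 1.3589453: α·A = (1−α)·B, so α = B/(A+B) = 1.3589453/2.5055253 ≈ 0.5424.

α ≈ 0.5424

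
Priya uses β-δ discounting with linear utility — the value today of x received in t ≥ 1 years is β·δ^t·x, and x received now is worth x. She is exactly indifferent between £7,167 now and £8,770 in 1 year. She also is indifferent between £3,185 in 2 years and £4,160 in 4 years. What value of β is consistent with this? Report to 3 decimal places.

β ≈ 0.934

Both payoffs in the second observation are in the future, so β drops out: δ^2·3185 = δ^4·4160 ⇒ δ^2 = 3185/4160 = 0.76562, so δ = 0.87500.
The first indifference: 7167 = β·δ·8770, so β = 7167/(δ·8770) = 7167/(0.87500·8770) ≈ 0.934.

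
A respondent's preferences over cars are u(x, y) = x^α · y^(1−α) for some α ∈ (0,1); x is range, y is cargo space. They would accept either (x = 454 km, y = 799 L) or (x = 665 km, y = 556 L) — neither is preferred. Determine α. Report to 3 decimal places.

Indifference: 454^α · 799^(1−α) = 665^α · 556^(1−α).
Taking logs: α·ln 454 + (1−α)·ln 799 = α·ln 665 + (1−α)·ln 556, i.e. α·-0.381690 = (1−α)·-0.362593.
So α/(1−α) = (-0.362593)/(-0.381690) = 0.949967, and α = 0.949967/1.949967 ≈ 0.487.

α ≈ 0.487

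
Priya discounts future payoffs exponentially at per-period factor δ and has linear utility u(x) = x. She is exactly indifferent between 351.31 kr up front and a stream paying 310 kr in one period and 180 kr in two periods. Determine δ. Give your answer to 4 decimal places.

δ ≈ 0.7800

The stream is worth 310δ + 180δ² today, so 310δ + 180δ² = 351.31.
Rearranged: 180δ² + 310δ − 351.31 = 0.
The positive root is δ = [−310 + √(310² + 4·180·351.31)] / (2·180) = (−310 + 590.799)/360 ≈ 0.7800.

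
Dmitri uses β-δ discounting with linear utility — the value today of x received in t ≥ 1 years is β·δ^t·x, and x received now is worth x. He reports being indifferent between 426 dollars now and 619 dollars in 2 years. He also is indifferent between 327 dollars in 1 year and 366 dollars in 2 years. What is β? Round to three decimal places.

From the later pair, β·δ^1·327 = β·δ^2·366; dividing through, δ = 327/366 = 0.89344.
Substituting δ into 426 = β·δ^2·619: β = 426/(494.110) ≈ 0.862.

β ≈ 0.862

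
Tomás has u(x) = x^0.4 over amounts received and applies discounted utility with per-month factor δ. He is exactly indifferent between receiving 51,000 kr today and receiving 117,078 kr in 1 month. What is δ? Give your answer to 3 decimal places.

The payoff in 1 month is discounted by δ, so u(51000) = δ·u(117078) and δ = u(51000)/u(117078).
With u(x) = x^0.4: δ = 51000^0.4/117078^0.4 = (51000/117078)^0.4 = 0.71720.

δ ≈ 0.717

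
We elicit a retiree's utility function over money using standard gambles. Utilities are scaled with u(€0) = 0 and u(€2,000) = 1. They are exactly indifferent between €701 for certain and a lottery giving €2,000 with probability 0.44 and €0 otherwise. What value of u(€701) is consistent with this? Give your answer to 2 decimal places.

0.44

By the standard-gamble method, u(€701) is just the indifference probability on the best outcome: 0.44.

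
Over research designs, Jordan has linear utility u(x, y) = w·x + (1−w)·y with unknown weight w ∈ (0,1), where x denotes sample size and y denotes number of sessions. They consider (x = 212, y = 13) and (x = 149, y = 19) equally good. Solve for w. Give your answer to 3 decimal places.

w = 0.087

u(212,13) = u(149,19) means w·212 + (1−w)·13 = w·149 + (1−w)·19.
Collecting terms: w·63 = (1−w)·6.
Hence w = 6/(63+6) = 6/69 = 0.087.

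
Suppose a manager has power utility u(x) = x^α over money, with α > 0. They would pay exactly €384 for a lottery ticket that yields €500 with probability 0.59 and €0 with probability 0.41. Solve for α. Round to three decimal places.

α ≈ 1.999

Since u(0) = 0, the lottery's EU is 0.59·500^α.
Setting u(384) equal to that: 384^α = 0.59·500^α ⇒ (384/500)^α = 0.59.
α = ln(0.59) / ln(384/500) = -0.527633/-0.263966 ≈ 1.999.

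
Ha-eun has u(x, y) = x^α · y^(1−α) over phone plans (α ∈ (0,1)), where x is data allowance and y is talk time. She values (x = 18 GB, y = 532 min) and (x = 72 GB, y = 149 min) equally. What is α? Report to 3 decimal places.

The Cobb–Douglas utilities coincide, so 18^α·532^(1−α) = 72^α·149^(1−α).
(18/72)^α = (149/532)^(1−α); take logs: α·ln(18/72) = (1−α)·ln(149/532), i.e. α·-1.386294 = (1−α)·-1.272697.
So α/(1−α) = (-1.272697)/(-1.386294) = 0.918057, and α = 0.918057/1.918057 ≈ 0.479.

α ≈ 0.479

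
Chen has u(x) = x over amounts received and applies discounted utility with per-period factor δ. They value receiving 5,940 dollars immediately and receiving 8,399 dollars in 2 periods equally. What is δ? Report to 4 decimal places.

The payoff in 2 periods is discounted by δ^2, so u(5940) = δ^2·u(8399) and δ^2 = u(5940)/u(8399).
With u(x) = x: δ^2 = 5940/8399 = 0.70723.
Taking the square root: δ = 0.70723^(1/2) ≈ 0.8410.

δ ≈ 0.8410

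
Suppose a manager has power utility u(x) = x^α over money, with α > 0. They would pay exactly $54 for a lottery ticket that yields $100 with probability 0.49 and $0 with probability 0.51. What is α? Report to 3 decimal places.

α ≈ 1.158

Since u(0) = 0, the lottery's EU is 0.49·100^α.
Equating: 54^α = 0.49·100^α, i.e. 0.5400^α = 0.49.
α = ln(0.49) / ln(54/100) = -0.713350/-0.616186 ≈ 1.158.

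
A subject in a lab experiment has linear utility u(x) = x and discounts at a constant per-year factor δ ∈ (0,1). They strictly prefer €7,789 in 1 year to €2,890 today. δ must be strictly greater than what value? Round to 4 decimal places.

Comparing present values: 2890 < δ·7789.
Dividing through by 7789 gives δ > 0.37104.

δ > 0.3710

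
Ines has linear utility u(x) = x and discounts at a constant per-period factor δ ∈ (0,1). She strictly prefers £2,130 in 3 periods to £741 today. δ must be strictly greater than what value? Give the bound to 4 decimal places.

δ > 0.7033

Under u(x) = x this choice says 741 < δ^3·2130.
Dividing by 2130: δ^3 > 0.34789. Both sides are positive, so the cube root keeps the direction.
δ > 0.34789^(1/3) = 0.7033.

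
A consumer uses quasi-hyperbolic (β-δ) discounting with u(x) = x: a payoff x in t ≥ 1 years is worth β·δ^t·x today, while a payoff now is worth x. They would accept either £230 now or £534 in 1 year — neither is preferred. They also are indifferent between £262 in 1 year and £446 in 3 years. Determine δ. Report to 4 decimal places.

Both payoffs in the second observation are in the future, so β drops out: δ^1·262 = δ^3·446 ⇒ δ^2 = 262/446 = 0.58744, so δ = 0.76645.

δ ≈ 0.7664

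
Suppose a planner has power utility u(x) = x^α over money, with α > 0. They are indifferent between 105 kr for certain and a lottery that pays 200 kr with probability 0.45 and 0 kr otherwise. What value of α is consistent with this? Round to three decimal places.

α ≈ 1.239

The lottery's expected utility is 0.45·u(200) + 0.55·u(0) = 0.45·200^α (since u(0) = 0 for α > 0).
Setting u(105) equal to that: 105^α = 0.45·200^α ⇒ (105/200)^α = 0.45.
Take logs: α = ln 0.45 / ln(105/200) ≈ 1.23923.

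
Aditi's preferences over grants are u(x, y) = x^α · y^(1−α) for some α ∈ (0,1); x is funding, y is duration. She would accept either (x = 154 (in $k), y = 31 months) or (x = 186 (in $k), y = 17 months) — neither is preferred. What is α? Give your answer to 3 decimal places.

Indifference: 154^α · 31^(1−α) = 186^α · 17^(1−α).
Rearrange to (154/186)^α = (17/31)^(1−α) and take logs: α·-0.188794 = (1−α)·-0.600774.
Thus α·(-0.789568) = -0.600774, so α = -0.600774/-0.789568 ≈ 0.761.

α ≈ 0.761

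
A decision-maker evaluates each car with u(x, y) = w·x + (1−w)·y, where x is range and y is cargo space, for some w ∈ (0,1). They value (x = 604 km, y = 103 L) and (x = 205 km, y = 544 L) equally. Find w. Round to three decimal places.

w = 0.525

u(604,103) = u(205,544) means w·604 + (1−w)·103 = w·205 + (1−w)·544.
Collecting terms: w·399 = (1−w)·441.
So w/(1−w) = 441/399 = 1.1053, giving w = 441/(399+441) = 0.525.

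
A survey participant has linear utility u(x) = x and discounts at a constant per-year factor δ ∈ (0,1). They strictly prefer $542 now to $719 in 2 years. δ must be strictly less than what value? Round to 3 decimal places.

Comparing present values: 542 > δ^2·719.
Hence δ^2 < 542/719 = 0.75382, and x ↦ x^(1/2) is increasing on (0,∞).
δ < 0.75382^(1/2) = 0.868.

δ < 0.868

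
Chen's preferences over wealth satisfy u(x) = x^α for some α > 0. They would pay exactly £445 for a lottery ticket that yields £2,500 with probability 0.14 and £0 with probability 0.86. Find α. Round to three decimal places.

α ≈ 1.139

Since u(0) = 0, the lottery's EU is 0.14·2500^α.
Setting u(445) equal to that: 445^α = 0.14·2500^α ⇒ (445/2500)^α = 0.14.
Taking logs: α·ln(445/2500) = ln(0.14), so α = -1.966113 / -1.725972 ≈ 1.139.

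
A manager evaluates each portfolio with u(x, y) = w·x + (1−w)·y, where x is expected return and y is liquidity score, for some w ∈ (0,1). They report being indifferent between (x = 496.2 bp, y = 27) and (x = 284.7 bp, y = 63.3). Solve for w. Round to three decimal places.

w = 0.146

u(496.2,27) = u(284.7,63.3) means w·496.2 + (1−w)·27 = w·284.7 + (1−w)·63.3.
w·(496.2−284.7) = (1−w)·(63.3−27), i.e. w·211.5 = (1−w)·36.3.
So w/(1−w) = 36.3/211.5 = 0.1716, giving w = 36.3/(211.5+36.3) = 0.146.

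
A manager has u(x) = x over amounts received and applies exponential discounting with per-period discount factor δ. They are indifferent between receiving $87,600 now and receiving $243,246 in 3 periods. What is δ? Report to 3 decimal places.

Equating discounted utilities: u(87600) = δ^3·u(243246) ⇒ δ^3 = u(87600)/u(243246).
With u(x) = x: δ^3 = 87600/243246 = 0.36013.
Taking the cube root: δ = 0.36013^(1/3) ≈ 0.711.

δ ≈ 0.711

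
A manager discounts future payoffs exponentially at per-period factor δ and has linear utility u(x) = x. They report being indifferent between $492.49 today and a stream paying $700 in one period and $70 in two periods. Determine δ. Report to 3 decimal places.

The stream is worth 700δ + 70δ² today, so 700δ + 70δ² = 492.49.
So 70δ² + 700δ − 492.49 = 0.
By the quadratic formula (taking the positive root), δ = (−700 + √627897.20) / 140 ≈ 0.660.

δ ≈ 0.660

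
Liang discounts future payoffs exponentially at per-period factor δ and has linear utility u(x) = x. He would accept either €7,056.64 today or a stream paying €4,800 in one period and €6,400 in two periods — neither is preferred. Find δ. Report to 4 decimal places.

The stream is worth 4800δ + 6400δ² today, so 4800δ + 6400δ² = 7056.64.
So 6400δ² + 4800δ − 7056.64 = 0.
δ = (−4800 + √(4800² + 4·6400·7056.64)) / (2·6400) = (−4800 + √203689984.00) / 12800 ≈ 0.7400.

δ ≈ 0.7400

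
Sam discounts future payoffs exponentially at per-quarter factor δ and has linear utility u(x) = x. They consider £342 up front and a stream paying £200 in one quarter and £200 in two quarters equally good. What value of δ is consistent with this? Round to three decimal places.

Equating present values: 342 = 200δ + 200δ².
That is, 200δ² + 200δ − 342 = 0, a quadratic in δ.
The positive root is δ = [−200 + √(200² + 4·200·342)] / (2·200) = (−200 + 560.000)/400 ≈ 0.900.

δ ≈ 0.900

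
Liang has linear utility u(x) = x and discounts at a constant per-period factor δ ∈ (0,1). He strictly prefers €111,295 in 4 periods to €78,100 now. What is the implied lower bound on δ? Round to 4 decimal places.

Comparing present values: 78100 < δ^4·111295.
Dividing by 111295: δ^4 > 0.70174. Both sides are positive, so the 4th root keeps the direction.
δ > 0.70174^(1/4) = 0.9153.

δ > 0.9153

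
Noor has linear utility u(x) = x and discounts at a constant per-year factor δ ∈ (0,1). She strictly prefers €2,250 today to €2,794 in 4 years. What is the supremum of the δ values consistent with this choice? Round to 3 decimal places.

δ < 0.947

Under u(x) = x this choice says 2250 > δ^4·2794.
So δ^4 < 2250/2794 = 0.80530; taking the 4th root of both positive sides preserves the inequality.
δ < (2250/2794)^(1/4) ≈ 0.947.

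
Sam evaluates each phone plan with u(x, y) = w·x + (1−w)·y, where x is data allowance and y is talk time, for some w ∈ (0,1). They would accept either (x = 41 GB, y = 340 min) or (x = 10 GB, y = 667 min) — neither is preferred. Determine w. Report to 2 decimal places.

Indifference: w·41 + (1−w)·340 = w·10 + (1−w)·667.
Rearranging, 31·w − 327·(1−w) = 0.
So w/(1−w) = 327/31 = 10.5484, giving w = 327/(31+327) = 0.91.

w = 0.91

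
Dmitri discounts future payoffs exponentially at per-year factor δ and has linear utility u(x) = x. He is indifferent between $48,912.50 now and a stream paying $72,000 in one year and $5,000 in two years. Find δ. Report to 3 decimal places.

The stream is worth 72000δ + 5000δ² today, so 72000δ + 5000δ² = 48912.50.
So 5000δ² + 72000δ − 48912.50 = 0.
By the quadratic formula (taking the positive root), δ = (−72000 + √6162250000.00) / 10000 ≈ 0.650.

δ ≈ 0.650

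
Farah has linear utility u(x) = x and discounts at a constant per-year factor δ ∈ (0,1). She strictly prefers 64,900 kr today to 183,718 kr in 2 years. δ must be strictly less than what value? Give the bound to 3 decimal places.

Under u(x) = x this choice says 64900 > δ^2·183718.
Hence δ^2 < 64900/183718 = 0.35326, and x ↦ x^(1/2) is increasing on (0,∞).
δ < 0.35326^(1/2) = 0.594.

δ < 0.594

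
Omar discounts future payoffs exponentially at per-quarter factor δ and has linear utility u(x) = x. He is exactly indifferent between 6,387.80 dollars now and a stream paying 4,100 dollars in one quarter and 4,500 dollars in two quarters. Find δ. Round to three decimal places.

Equating present values: 6387.80 = 4100δ + 4500δ².
That is, 4500δ² + 4100δ − 6387.80 = 0, a quadratic in δ.
The positive root is δ = [−4100 + √(4100² + 4·4500·6387.80)] / (2·4500) = (−4100 + 11480.000)/9000 ≈ 0.820.

δ ≈ 0.820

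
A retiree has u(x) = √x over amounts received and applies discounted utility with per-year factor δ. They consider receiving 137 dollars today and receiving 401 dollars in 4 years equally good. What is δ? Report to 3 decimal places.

Indifference means u(137) = δ^4 · u(401), so δ^4 = u(137)/u(401).
Since u(x) = √x, δ^4 = √(137/401) = 0.58450.
Hence δ = (0.58450)^(1/4) = 0.87437.

δ ≈ 0.874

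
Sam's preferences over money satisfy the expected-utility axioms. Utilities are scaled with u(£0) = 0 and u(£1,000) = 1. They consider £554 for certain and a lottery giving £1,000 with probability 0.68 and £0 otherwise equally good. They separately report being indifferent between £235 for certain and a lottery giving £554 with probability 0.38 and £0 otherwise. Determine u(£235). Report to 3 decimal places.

First, u(£554) = 0.68·u(£1,000) + 0.32·u(£0) = 0.68.
The second indifference gives u(£235) = 0.38·u(£554) + 0.62·u(£0) = 0.38·0.68 + 0.62·0.00 = 0.2584.

0.258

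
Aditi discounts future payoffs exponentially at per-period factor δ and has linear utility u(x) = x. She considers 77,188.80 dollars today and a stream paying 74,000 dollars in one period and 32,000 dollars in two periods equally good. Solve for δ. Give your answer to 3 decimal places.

Present value of the stream is 74000·δ + 32000·δ². Indifference gives 74000δ + 32000δ² = 77188.80.
That is, 32000δ² + 74000δ − 77188.80 = 0, a quadratic in δ.
The positive root is δ = [−74000 + √(74000² + 4·32000·77188.80)] / (2·32000) = (−74000 + 123920.000)/64000 ≈ 0.780.

δ ≈ 0.780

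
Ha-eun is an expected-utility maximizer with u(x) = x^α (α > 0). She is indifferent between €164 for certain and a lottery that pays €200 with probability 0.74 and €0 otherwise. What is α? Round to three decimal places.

The lottery's expected utility is 0.74·u(200) + 0.26·u(0) = 0.74·200^α (since u(0) = 0 for α > 0).
Indifference: 164^α = 0.74·200^α, so (164/200)^α = 0.74.
α = ln(0.74) / ln(164/200) = -0.301105/-0.198451 ≈ 1.517.

α ≈ 1.517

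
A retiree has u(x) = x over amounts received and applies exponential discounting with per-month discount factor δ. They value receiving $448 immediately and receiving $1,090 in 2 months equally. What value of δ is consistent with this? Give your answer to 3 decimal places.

δ ≈ 0.641

Indifference means u(448) = δ^2 · u(1090), so δ^2 = u(448)/u(1090).
With u(x) = x: δ^2 = 448/1090 = 0.41101.
So δ = 0.41101^(1/2) ≈ 0.641.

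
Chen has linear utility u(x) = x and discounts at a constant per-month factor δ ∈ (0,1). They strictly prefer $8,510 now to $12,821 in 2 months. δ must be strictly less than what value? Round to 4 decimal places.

δ < 0.8147

Comparing present values: 8510 > δ^2·12821.
Dividing by 12821: δ^2 < 0.66375. Both sides are positive, so the square root keeps the direction.
δ < 0.66375^(1/2) = 0.8147.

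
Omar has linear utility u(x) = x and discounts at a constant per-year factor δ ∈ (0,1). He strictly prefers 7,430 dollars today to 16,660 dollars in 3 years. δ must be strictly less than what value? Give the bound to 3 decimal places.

The preference means 7430 > δ^3·16660.
So δ^3 < 7430/16660 = 0.44598; taking the cube root of both positive sides preserves the inequality.
δ < 0.44598^(1/3) = 0.764.

δ < 0.764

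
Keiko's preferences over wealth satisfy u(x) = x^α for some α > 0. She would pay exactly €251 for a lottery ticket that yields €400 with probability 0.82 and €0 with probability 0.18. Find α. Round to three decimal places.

α ≈ 0.426

EU(lottery) = 0.82·400^α + 0.18·0 = 0.82·400^α.
Equating: 251^α = 0.82·400^α, i.e. 0.6275^α = 0.82.
Taking logs: α·ln(251/400) = ln(0.82), so α = -0.198451 / -0.466012 ≈ 0.426.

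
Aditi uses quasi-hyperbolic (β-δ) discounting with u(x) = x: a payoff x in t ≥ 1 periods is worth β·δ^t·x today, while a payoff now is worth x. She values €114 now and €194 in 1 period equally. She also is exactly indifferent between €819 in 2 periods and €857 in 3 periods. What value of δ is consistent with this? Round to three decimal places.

Both payoffs in the second observation are in the future, so β drops out: δ^2·819 = δ^3·857 ⇒ δ = 819/857 = 0.95566.

δ ≈ 0.956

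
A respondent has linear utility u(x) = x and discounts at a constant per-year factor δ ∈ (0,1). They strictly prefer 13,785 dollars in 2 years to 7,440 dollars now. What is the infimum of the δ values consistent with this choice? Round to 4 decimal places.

δ > 0.7347

Comparing present values: 7440 < δ^2·13785.
Hence δ^2 > 7440/13785 = 0.53972, and x ↦ x^(1/2) is increasing on (0,∞).
δ > 0.53972^(1/2) = 0.7347.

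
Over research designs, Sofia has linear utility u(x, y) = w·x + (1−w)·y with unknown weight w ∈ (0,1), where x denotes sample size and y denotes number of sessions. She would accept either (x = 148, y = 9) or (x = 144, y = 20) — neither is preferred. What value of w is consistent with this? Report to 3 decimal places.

u(148,9) = u(144,20) means w·148 + (1−w)·9 = w·144 + (1−w)·20.
Rearranging, 4·w − 11·(1−w) = 0.
The marginal rate of substitution is 11/4, so w = 11/(4+11) = 0.733.

w = 0.733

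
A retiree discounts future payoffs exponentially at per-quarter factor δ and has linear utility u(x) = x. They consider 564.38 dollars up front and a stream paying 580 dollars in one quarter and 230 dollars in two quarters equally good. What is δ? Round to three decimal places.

Present value of the stream is 580·δ + 230·δ². Indifference gives 580δ + 230δ² = 564.38.
So 230δ² + 580δ − 564.38 = 0.
δ = (−580 + √(580² + 4·230·564.38)) / (2·230) = (−580 + √855629.60) / 460 ≈ 0.750.

δ ≈ 0.750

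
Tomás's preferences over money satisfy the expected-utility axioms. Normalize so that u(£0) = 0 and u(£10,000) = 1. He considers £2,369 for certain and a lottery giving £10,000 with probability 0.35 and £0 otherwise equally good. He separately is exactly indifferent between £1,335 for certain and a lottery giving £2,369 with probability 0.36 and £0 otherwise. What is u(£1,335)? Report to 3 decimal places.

First, u(£2,369) = 0.35·u(£10,000) + 0.65·u(£0) = 0.35.
Then u(£1,335) = 0.36·u(£2,369) + 0.64·u(£0) = 0.36·0.35 + 0.64·0.00 = 0.1260.

0.126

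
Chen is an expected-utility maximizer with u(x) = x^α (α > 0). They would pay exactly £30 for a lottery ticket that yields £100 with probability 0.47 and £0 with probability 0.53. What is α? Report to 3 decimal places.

Since u(0) = 0, the lottery's EU is 0.47·100^α.
Setting u(30) equal to that: 30^α = 0.47·100^α ⇒ (30/100)^α = 0.47.
α = ln(0.47) / ln(30/100) = -0.755023/-1.203973 ≈ 0.627.

α ≈ 0.627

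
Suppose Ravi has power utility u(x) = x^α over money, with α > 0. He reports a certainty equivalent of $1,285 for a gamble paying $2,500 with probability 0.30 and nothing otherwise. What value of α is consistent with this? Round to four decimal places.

Since u(0) = 0, the lottery's EU is 0.30·2500^α.
Indifference: 1285^α = 0.30·2500^α, so (1285/2500)^α = 0.30.
Taking logs: α·ln(1285/2500) = ln(0.30), so α = -1.2039728 / -0.6655320 ≈ 1.8090.

α ≈ 1.8090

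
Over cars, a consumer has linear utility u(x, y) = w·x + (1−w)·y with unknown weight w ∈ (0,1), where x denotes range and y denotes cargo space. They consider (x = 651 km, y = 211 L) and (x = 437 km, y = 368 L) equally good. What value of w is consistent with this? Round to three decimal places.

w = 0.423

Indifference: w·651 + (1−w)·211 = w·437 + (1−w)·368.
w·(651−437) = (1−w)·(368−211), i.e. w·214 = (1−w)·157.
Hence w = 157/(214+157) = 157/371 = 0.423.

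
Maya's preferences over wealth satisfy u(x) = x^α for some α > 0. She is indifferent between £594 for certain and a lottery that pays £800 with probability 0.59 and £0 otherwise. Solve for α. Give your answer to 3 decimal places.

α ≈ 1.772

The lottery's expected utility is 0.59·u(800) + 0.41·u(0) = 0.59·800^α (since u(0) = 0 for α > 0).
Equating: 594^α = 0.59·800^α, i.e. 0.7425^α = 0.59.
α = ln(0.59) / ln(594/800) = -0.527633/-0.297732 ≈ 1.772.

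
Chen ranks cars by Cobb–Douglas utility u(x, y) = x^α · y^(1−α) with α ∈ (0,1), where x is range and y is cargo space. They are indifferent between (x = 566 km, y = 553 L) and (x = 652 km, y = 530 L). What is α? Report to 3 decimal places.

The Cobb–Douglas utilities coincide, so 566^α·553^(1−α) = 652^α·530^(1−α).
Taking logs: α·ln 566 + (1−α)·ln 553 = α·ln 652 + (1−α)·ln 530, i.e. α·-0.141450 = (1−α)·-0.042481.
With A = -0.141450 and B = -0.042481: α·A = (1−α)·B, so α = B/(A+B) = -0.042481/-0.183931 ≈ 0.231.

α ≈ 0.231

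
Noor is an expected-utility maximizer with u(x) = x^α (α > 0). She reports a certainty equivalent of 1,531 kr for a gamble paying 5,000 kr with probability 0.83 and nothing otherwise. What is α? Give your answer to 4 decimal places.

EU(lottery) = 0.83·5000^α + 0.17·0 = 0.83·5000^α.
Equating: 1531^α = 0.83·5000^α, i.e. 0.3062^α = 0.83.
Taking logs: α·ln(1531/5000) = ln(0.83), so α = -0.1863296 / -1.1835168 ≈ 0.1574.

α ≈ 0.1574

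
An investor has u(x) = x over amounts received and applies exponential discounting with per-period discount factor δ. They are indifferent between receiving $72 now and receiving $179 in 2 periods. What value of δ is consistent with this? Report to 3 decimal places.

Equating discounted utilities: u(72) = δ^2·u(179) ⇒ δ^2 = u(72)/u(179).
With u(x) = x: δ^2 = 72/179 = 0.40223.
Taking the square root: δ = 0.40223^(1/2) ≈ 0.634.

δ ≈ 0.634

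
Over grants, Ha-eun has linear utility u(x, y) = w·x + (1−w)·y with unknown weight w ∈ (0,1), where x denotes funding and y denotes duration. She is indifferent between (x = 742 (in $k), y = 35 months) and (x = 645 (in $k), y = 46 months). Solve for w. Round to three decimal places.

Equating utilities: w·742 + (1−w)·35 = w·645 + (1−w)·46.
Rearranging, 97·w − 11·(1−w) = 0.
Hence w = 11/(97+11) = 11/108 = 0.102.

w = 0.102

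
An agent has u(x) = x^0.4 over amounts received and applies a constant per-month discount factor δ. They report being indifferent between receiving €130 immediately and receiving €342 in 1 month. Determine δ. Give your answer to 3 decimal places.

δ ≈ 0.679

The payoff in 1 month is discounted by δ, so u(130) = δ·u(342) and δ = u(130)/u(342).
Since u(x) = x^0.4, δ = (130/342)^0.4 = 0.38012^0.4 = 0.67915.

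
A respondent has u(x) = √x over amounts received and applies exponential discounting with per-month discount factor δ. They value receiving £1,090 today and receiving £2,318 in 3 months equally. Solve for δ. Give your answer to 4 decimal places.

Equating discounted utilities: u(1090) = δ^3·u(2318) ⇒ δ^3 = u(1090)/u(2318).
With u(x) = √x: δ^3 = √1090/√2318 = √(1090/2318) = 0.68574.
Hence δ = (0.68574)^(1/3) = 0.881831.

δ ≈ 0.8818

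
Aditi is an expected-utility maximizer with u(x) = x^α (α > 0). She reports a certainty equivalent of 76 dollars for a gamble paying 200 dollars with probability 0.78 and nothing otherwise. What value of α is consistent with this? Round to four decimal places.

α ≈ 0.2568

The lottery's expected utility is 0.78·u(200) + 0.22·u(0) = 0.78·200^α (since u(0) = 0 for α > 0).
Setting u(76) equal to that: 76^α = 0.78·200^α ⇒ (76/200)^α = 0.78.
Taking logs: α·ln(76/200) = ln(0.78), so α = -0.2484614 / -0.9675840 ≈ 0.2568.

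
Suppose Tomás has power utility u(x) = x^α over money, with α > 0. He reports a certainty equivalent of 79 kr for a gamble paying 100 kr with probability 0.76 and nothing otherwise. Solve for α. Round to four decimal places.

α ≈ 1.1642

Since u(0) = 0, the lottery's EU is 0.76·100^α.
Indifference: 79^α = 0.76·100^α, so (79/100)^α = 0.76.
Take logs: α = ln 0.76 / ln(79/100) ≈ 1.164238.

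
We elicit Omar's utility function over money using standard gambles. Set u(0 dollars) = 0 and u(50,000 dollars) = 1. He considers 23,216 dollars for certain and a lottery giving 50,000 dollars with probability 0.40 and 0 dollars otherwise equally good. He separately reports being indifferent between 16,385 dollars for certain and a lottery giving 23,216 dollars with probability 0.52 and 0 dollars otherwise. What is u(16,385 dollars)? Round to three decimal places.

The first gamble pins u(23,216 dollars): it must equal 0.40·1 + 0.60·0 = 0.40.
The second indifference gives u(16,385 dollars) = 0.52·u(23,216 dollars) + 0.48·u(0 dollars) = 0.52·0.40 + 0.48·0.00 = 0.2080.

0.208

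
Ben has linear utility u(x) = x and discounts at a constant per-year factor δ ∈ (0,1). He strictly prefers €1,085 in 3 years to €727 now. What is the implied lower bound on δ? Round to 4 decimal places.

δ > 0.8751

Comparing present values: 727 < δ^3·1085.
Hence δ^3 > 727/1085 = 0.67005, and x ↦ x^(1/3) is increasing on (0,∞).
δ > 0.67005^(1/3) = 0.8751.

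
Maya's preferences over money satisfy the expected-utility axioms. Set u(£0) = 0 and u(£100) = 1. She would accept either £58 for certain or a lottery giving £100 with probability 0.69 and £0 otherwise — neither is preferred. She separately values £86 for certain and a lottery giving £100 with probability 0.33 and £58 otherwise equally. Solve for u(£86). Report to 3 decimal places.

First, u(£58) = 0.69·u(£100) + 0.31·u(£0) = 0.69.
The second indifference gives u(£86) = 0.33·u(£100) + 0.67·u(£58) = 0.33·1.00 + 0.67·0.69 = 0.7923.

0.792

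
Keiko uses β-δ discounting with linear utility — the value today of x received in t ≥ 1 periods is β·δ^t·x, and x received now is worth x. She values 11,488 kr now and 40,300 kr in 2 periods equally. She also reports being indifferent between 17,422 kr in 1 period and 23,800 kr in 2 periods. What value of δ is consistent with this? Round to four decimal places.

Both payoffs in the second observation are in the future, so β drops out: δ^1·17422 = δ^2·23800 ⇒ δ = 17422/23800 = 0.73202.

δ ≈ 0.7320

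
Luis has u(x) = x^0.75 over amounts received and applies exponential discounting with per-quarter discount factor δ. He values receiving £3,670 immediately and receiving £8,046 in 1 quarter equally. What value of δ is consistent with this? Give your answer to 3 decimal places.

δ ≈ 0.555

The payoff in 1 quarter is discounted by δ, so u(3670) = δ·u(8046) and δ = u(3670)/u(8046).
With u(x) = x^0.75: δ = 3670^0.75/8046^0.75 = (3670/8046)^0.75 = 0.55503.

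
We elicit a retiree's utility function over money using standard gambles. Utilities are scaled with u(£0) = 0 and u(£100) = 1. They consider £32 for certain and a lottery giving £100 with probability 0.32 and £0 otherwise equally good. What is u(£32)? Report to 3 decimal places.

By the standard-gamble method, u(£32) is just the indifference probability on the best outcome: 0.32.

0.320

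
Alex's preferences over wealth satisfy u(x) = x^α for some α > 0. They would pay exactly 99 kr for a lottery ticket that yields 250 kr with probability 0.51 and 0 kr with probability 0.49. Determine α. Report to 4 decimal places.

The lottery's expected utility is 0.51·u(250) + 0.49·u(0) = 0.51·250^α (since u(0) = 0 for α > 0).
Equating: 99^α = 0.51·250^α, i.e. 0.3960^α = 0.51.
Taking logs: α·ln(99/250) = ln(0.51), so α = -0.6733446 / -0.9263411 ≈ 0.7269.

α ≈ 0.7269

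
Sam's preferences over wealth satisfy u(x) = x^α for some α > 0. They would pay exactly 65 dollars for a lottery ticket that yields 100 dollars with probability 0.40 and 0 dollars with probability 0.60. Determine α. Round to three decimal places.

Since u(0) = 0, the lottery's EU is 0.40·100^α.
Equating: 65^α = 0.40·100^α, i.e. 0.6500^α = 0.40.
Take logs: α = ln 0.40 / ln(65/100) ≈ 2.12704.

α ≈ 2.127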